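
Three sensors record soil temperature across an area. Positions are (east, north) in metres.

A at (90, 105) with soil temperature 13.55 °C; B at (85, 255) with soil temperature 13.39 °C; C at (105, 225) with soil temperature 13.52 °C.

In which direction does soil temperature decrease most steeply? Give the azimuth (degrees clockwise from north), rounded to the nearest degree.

280°

With T = a·x + b·y + c and A as origin, the differences give:
  (-5)·a + 150·b = -0.16
  15·a + 120·b = -0.03
Eliminate b (×120 and ×150, subtract): -2850·a = -14.700 → a = ∂T/∂x = +0.005158
Back-substitute: b = ∂T/∂y = -0.0008947.
Steepest decrease is along −∇f: components (-0.005158 E, +0.0008947 N).
Azimuth = atan2(-0.005158, +0.0008947) = 279.8° ≈ 280°.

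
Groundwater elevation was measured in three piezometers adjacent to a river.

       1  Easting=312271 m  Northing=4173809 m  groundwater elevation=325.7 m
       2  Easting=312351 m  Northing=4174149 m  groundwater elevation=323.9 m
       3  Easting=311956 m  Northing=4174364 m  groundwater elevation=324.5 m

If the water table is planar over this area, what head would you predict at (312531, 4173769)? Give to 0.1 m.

With h = a·x + b·y + c and 1 as origin, the differences give:
  80·a + 340·b = -1.8
  (-315)·a + 555·b = -1.2
Eliminate b (×555 and ×340, subtract): 151500·a = -591.00 → a = ∂h/∂x = -0.003901
Back-substitute: b = ∂h/∂y = -0.004376.
h(312531, 4173769) = 325.7 + (-0.003901)·(260) + (-0.004376)·(-40) = 325.7 -1.014 +0.175 = 324.861 m.

324.9 m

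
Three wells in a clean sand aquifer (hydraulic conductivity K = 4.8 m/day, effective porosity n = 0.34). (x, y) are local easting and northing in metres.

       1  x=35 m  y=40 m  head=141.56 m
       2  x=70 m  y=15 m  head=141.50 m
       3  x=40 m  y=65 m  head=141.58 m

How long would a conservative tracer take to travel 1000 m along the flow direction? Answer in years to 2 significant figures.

With h = a·x + b·y + c and 1 as origin, the differences give:
  35·a + (-25)·b = -0.06
  5·a + 25·b = +0.02
Eliminate b (×25 and ×(-25), subtract): 1000·a = -1.000 → a = ∂h/∂x = -0.0010000
Back-substitute: b = ∂h/∂y = +0.001000.
|∇h| = √(-0.0010000² + 0.001000²) = 0.001414
Seepage velocity v = K·i/n = 4.8 × 0.001414 / 0.34 = 0.01996 m/day.
t = 1000 / 0.01996 = 5.01e+04 days = 137 years.

140 years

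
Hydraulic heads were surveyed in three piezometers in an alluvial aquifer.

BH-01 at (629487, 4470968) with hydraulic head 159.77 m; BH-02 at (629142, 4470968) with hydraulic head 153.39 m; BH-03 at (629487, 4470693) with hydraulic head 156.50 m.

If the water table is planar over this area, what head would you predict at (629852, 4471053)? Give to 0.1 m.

∂h/∂x = (153.39 − 159.77) / (629142 − 629487) = +0.01849
∂h/∂y = (156.50 − 159.77) / (4470693 − 4470968) = +0.01189
h(629852, 4471053) = 159.77 + (+0.01849)·(365) + (+0.01189)·(85) = 159.77 +6.750 +1.011 = 167.531 m.

167.5 m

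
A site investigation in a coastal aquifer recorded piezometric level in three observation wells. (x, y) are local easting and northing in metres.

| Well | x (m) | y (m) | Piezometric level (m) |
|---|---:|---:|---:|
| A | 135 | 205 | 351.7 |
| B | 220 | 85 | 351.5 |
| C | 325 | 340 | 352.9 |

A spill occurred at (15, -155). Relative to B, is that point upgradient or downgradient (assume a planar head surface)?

downgradient

Three-point gradient (reference A): Δ to B = (85, -120, -0.2), Δ to C = (190, 135, +1.2).
∂h/∂x = +0.003414, ∂h/∂y = +0.004085 (det = 34275).
Head at (15, -155) = 351.7 + (+0.003414)·(-120) + (+0.004085)·(-360) = 349.82 m.
That is lower than the 351.5 m at B, so the point is downgradient.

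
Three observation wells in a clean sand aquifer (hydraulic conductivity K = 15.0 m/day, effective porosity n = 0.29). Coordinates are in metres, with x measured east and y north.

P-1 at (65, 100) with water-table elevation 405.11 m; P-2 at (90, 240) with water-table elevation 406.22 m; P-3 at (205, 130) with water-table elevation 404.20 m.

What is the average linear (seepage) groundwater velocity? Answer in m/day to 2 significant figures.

Three-point gradient (reference P-1): Δ to P-2 = (25, 140, +1.11), Δ to P-3 = (140, 30, -0.91).
∂h/∂x = -0.008525, ∂h/∂y = +0.009451 (det = -18850).
|∇h| = √(-0.008525² + 0.009451²) = 0.01273
Seepage velocity v = K·i/n = 15.0 × 0.01273 / 0.29 = 0.6584 m/day.

0.66 m/day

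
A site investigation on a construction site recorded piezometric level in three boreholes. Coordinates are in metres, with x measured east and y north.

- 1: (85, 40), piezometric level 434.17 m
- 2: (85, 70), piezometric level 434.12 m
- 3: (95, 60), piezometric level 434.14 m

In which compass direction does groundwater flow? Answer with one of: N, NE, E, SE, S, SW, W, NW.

With h = a·x + b·y + c and 1 as origin, the differences give:
  0·a + 30·b = -0.05
  10·a + 20·b = -0.03
Eliminate b (×20 and ×30, subtract): -300·a = -0.100 → a = ∂h/∂x = +0.0003333
Back-substitute: b = ∂h/∂y = -0.001667.
Flow = −∇h = (-0.0003333 east, +0.001667 north), which points north.

N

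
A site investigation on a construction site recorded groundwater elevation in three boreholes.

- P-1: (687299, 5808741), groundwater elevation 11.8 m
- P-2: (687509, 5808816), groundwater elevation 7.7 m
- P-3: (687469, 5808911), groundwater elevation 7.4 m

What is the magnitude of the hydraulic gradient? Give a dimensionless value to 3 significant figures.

0.0188

Differences from P-1: to P-2 (Δx, Δy, Δh) = (210, 75, -4.1); to P-3 = (170, 170, -4.4).
Solve a·Δx + b·Δy = Δh: det = 210·170 − 170·75 = 22950.
∂h/∂x = [(-4.1)·170 − (-4.4)·75] / 22950 = -0.01599
∂h/∂y = [210·(-4.4) − 170·(-4.1)] / 22950 = -0.009891
|∇h| = √(-0.01599² + -0.009891²) = 0.0188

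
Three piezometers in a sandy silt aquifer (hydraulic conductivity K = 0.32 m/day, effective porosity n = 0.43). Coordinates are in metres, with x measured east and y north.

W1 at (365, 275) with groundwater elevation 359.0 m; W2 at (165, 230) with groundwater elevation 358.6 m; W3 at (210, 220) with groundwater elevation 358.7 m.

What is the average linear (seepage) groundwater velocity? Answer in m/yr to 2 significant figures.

With h = a·x + b·y + c and W1 as origin, the differences give:
  (-200)·a + (-45)·b = -0.4
  (-155)·a + (-55)·b = -0.3
Eliminate b (×(-55) and ×(-45), subtract): 4025·a = 8.50 → a = ∂h/∂x = +0.002112
Back-substitute: b = ∂h/∂y = -0.0004969.
|∇h| = √(0.002112² + -0.0004969²) = 0.00217
Seepage velocity v = K·i/n = 0.32 × 0.00217 / 0.43 = 0.001615 m/day = 0.5899 m/yr.

0.59 m/yr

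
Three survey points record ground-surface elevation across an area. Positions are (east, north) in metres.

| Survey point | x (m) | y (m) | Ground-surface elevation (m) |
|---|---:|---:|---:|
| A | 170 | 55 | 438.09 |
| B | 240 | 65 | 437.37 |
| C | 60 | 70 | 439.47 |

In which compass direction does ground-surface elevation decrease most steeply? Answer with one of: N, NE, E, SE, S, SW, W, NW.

Taking A as reference: B−A = (70, 10, -0.72); C−A = (-110, 15, +1.38).
Solve a·Δx + b·Δy = Δz: det = 70·15 − (-110)·10 = 2150.
∂z/∂x = [(-0.72)·15 − (+1.38)·10] / 2150 = -0.01144
∂z/∂y = [70·(+1.38) − (-110)·(-0.72)] / 2150 = +0.008093
Steepest decrease is along −∇f = (+0.01144 E, -0.008093 N) → southeast.

SE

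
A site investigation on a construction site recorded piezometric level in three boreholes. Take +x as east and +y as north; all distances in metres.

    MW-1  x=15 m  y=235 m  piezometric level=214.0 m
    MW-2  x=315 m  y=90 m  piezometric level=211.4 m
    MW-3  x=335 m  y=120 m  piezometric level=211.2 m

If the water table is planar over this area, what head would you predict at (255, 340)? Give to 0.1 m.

Taking MW-1 as reference: MW-2−MW-1 = (300, -145, -2.6); MW-3−MW-1 = (320, -115, -2.8).
Determinant of the coordinate differences = 300·(-115) − 320·(-145) = 11900.
∂h/∂x = [(-2.6)·(-115) − (-2.8)·(-145)] / 11900 = -0.008992
∂h/∂y = [300·(-2.8) − 320·(-2.6)] / 11900 = -0.0006723
h(255, 340) = 214.0 + (-0.008992)·(240) + (-0.0006723)·(105) = 214.0 -2.158 -0.071 = 211.771 m.

211.8 m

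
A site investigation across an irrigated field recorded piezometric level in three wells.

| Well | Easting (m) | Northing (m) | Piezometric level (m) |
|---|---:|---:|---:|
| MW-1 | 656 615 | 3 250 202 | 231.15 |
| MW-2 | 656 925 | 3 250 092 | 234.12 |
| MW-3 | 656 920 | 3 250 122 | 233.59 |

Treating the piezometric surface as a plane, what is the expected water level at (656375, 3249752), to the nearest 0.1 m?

Differences from MW-1: to MW-2 (Δx, Δy, Δh) = (310, -110, +2.97); to MW-3 = (305, -80, +2.44).
Solve a·Δx + b·Δy = Δh: det = 310·(-80) − 305·(-110) = 8750.
∂h/∂x = [(+2.97)·(-80) − (+2.44)·(-110)] / 8750 = +0.003520
∂h/∂y = [310·(+2.44) − 305·(+2.97)] / 8750 = -0.01708
h(656375, 3249752) = 231.15 + (+0.003520)·(-240) + (-0.01708)·(-450) = 231.15 -0.845 +7.686 = 237.991 m.

238.0 m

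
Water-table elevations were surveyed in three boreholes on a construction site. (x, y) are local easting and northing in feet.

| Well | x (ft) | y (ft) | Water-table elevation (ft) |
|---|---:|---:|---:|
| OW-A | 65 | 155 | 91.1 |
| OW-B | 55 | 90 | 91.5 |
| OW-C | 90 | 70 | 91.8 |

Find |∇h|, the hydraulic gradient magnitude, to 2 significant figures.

Three-point gradient (reference OW-A): Δ to OW-B = (-10, -65, +0.4), Δ to OW-C = (25, -85, +0.7).
∂h/∂x = +0.004646, ∂h/∂y = -0.006869 (det = 2475).
|∇h| = √(0.004646² + -0.006869²) = 0.008293

0.0083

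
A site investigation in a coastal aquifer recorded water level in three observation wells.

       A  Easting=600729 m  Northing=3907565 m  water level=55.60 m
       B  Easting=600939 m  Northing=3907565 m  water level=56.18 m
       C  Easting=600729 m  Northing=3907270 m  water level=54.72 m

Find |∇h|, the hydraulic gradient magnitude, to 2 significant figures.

∂h/∂x = (56.18 − 55.60) / (600939 − 600729) = +0.002762
∂h/∂y = (54.72 − 55.60) / (3907270 − 3907565) = +0.002983
|∇h| = √(0.002762² + 0.002983²) = 0.004065

0.0041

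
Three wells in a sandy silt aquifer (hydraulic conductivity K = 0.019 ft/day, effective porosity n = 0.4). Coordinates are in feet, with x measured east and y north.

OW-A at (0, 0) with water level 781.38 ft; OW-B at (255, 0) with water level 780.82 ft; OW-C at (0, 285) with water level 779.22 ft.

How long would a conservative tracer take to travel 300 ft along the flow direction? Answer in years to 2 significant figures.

2200 years

∂h/∂x = (780.82 − 781.38) / (255 − 0) = -0.002196
∂h/∂y = (779.22 − 781.38) / (285 − 0) = -0.007579
|∇h| = √(-0.002196² + -0.007579²) = 0.007891
Seepage velocity v = K·i/n = 0.019 × 0.007891 / 0.4 = 0.0003748 ft/day.
t = 300 / 0.0003748 = 8.004e+05 days = 2.19e+03 years.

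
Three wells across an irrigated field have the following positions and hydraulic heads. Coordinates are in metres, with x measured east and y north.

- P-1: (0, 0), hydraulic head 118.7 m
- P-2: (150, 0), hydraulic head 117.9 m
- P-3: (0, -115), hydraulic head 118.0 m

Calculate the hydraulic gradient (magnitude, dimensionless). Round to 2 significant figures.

∂h/∂x = (117.9 − 118.7) / (150 − 0) = -0.005333
∂h/∂y = (118.0 − 118.7) / (-115 − 0) = +0.006087
|∇h| = √(-0.005333² + 0.006087²) = 0.008093

0.0081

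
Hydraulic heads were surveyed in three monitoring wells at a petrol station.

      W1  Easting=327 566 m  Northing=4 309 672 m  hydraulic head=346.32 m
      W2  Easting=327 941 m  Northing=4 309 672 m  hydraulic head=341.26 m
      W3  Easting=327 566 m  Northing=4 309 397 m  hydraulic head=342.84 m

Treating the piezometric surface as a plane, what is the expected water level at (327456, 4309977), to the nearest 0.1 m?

∂h/∂x = (341.26 − 346.32) / (327941 − 327566) = -0.01349
∂h/∂y = (342.84 − 346.32) / (4309397 − 4309672) = +0.01265
h(327456, 4309977) = 346.32 + (-0.01349)·(-110) + (+0.01265)·(305) = 346.32 +1.484 +3.860 = 351.664 m.

351.7 m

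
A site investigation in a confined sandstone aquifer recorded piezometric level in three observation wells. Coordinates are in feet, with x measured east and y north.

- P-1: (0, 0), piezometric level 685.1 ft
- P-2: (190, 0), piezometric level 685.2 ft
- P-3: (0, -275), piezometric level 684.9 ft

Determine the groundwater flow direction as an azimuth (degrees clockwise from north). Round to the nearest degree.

∂h/∂x = (685.2 − 685.1) / (190 − 0) = +0.0005263
∂h/∂y = (684.9 − 685.1) / (-275 − 0) = +0.0007273
Flow direction (−∇h) has components (-0.0005263 E, -0.0007273 N).
Azimuth = atan2(E, N) = atan2(-0.0005263, -0.0007273) = 215.9° ≈ 216°.

216°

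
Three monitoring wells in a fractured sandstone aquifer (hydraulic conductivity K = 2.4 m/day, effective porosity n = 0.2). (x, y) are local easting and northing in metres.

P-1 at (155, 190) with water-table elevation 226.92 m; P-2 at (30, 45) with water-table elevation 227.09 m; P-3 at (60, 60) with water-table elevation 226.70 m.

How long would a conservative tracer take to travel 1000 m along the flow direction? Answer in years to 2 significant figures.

Differences from P-1: to P-2 (Δx, Δy, Δh) = (-125, -145, +0.17); to P-3 = (-95, -130, -0.22).
Determinant of the coordinate differences = (-125)·(-130) − (-95)·(-145) = 2475.
∂h/∂x = [(+0.17)·(-130) − (-0.22)·(-145)] / 2475 = -0.02182
∂h/∂y = [(-125)·(-0.22) − (-95)·(+0.17)] / 2475 = +0.01764
|∇h| = √(-0.02182² + 0.01764²) = 0.02806
Seepage velocity v = K·i/n = 2.4 × 0.02806 / 0.2 = 0.3367 m/day.
t = 1000 / 0.3367 = 2970 days = 8.13 years.

8.1 years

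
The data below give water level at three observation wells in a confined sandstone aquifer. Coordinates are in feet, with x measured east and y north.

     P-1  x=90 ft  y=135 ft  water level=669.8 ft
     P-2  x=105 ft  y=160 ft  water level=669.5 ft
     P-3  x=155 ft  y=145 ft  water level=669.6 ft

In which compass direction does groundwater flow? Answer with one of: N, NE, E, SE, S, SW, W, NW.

Taking P-1 as reference: P-2−P-1 = (15, 25, -0.3); P-3−P-1 = (65, 10, -0.2).
Solve a·Δx + b·Δy = Δh: det = 15·10 − 65·25 = -1475.
∂h/∂x = [(-0.3)·10 − (-0.2)·25] / -1475 = -0.001356
∂h/∂y = [15·(-0.2) − 65·(-0.3)] / -1475 = -0.01119
Flow = −∇h = (+0.001356 east, +0.01119 north), which points north.

N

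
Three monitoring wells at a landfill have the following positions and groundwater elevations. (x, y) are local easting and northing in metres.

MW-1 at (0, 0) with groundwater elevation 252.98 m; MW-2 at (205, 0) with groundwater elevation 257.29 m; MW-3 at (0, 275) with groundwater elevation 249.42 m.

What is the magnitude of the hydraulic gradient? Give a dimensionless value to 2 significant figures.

0.025

∂h/∂x = (257.29 − 252.98) / (205 − 0) = +0.02102
∂h/∂y = (249.42 − 252.98) / (275 − 0) = -0.01295
|∇h| = √(0.02102² + -0.01295²) = 0.02469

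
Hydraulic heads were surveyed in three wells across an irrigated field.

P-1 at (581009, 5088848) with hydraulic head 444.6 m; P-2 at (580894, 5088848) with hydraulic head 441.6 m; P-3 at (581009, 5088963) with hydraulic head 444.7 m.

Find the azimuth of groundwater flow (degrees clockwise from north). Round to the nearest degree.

268°

∂h/∂x = (441.6 − 444.6) / (580894 − 581009) = +0.02609
∂h/∂y = (444.7 − 444.6) / (5088963 − 5088848) = +0.0008696
Flow direction (−∇h) has components (-0.02609 E, -0.0008696 N).
Azimuth = atan2(E, N) = atan2(-0.02609, -0.0008696) = 268.1° ≈ 268°.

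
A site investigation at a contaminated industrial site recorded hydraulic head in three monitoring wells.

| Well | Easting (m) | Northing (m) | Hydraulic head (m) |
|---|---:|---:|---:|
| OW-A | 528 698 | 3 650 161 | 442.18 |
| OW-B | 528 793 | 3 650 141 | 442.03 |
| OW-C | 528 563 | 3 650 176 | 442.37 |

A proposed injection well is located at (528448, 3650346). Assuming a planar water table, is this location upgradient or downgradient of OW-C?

upgradient

With h = a·x + b·y + c and OW-A as origin, the differences give:
  95·a + (-20)·b = -0.15
  (-135)·a + 15·b = +0.19
Eliminate b (×15 and ×(-20), subtract): -1275·a = 1.550 → a = ∂h/∂x = -0.001216
Back-substitute: b = ∂h/∂y = +0.001725.
Head at (528448, 3650346) = 442.18 + (-0.001216)·(-250) + (+0.001725)·(185) = 442.80 m.
That is higher than the 442.37 m at OW-C, so the point is upgradient.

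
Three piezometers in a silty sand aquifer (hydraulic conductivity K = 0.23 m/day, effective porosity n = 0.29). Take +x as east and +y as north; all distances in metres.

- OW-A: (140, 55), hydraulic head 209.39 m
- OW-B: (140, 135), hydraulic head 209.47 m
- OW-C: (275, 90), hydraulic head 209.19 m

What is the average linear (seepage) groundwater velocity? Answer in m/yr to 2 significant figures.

0.58 m/yr

Taking OW-A as reference: OW-B−OW-A = (0, 80, +0.08); OW-C−OW-A = (135, 35, -0.20).
Determinant of the coordinate differences = 0·35 − 135·80 = -10800.
∂h/∂x = [(+0.08)·35 − (-0.20)·80] / -10800 = -0.001741
∂h/∂y = [0·(-0.20) − 135·(+0.08)] / -10800 = +0.001000
|∇h| = √(-0.001741² + 0.001000²) = 0.002008
Seepage velocity v = K·i/n = 0.23 × 0.002008 / 0.29 = 0.001593 m/day = 0.5818 m/yr.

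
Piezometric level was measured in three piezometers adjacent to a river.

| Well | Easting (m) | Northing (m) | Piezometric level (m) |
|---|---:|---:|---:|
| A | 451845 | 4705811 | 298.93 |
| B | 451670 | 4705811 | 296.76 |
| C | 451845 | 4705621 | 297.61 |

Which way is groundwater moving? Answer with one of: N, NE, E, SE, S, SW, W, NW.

SW

∂h/∂x = (296.76 − 298.93) / (451670 − 451845) = +0.01240
∂h/∂y = (297.61 − 298.93) / (4705621 − 4705811) = +0.006947
Flow = −∇h = (-0.01240 east, -0.006947 north), which points southwest.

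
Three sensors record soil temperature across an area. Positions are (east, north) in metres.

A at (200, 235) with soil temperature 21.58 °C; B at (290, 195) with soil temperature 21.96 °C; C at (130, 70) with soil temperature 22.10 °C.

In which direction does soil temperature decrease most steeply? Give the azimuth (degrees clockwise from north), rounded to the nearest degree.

Differences from A: to B (Δx, Δy, Δh) = (90, -40, +0.38); to C = (-70, -165, +0.52).
Solve a·Δx + b·Δy = ΔT: det = 90·(-165) − (-70)·(-40) = -17650.
∂T/∂x = [(+0.38)·(-165) − (+0.52)·(-40)] / -17650 = +0.002374
∂T/∂y = [90·(+0.52) − (-70)·(+0.38)] / -17650 = -0.004159
Steepest decrease is along −∇f: components (-0.002374 E, +0.004159 N).
Azimuth = atan2(-0.002374, +0.004159) = 330.3° ≈ 330°.

330°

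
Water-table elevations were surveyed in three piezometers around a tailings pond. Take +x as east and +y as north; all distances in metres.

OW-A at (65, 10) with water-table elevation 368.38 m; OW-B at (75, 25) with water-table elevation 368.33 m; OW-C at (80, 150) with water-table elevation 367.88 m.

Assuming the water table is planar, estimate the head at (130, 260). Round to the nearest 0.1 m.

367.5 m

Taking OW-A as reference: OW-B−OW-A = (10, 15, -0.05); OW-C−OW-A = (15, 140, -0.50).
Solve a·Δx + b·Δy = Δh: det = 10·140 − 15·15 = 1175.
∂h/∂x = [(-0.05)·140 − (-0.50)·15] / 1175 = +0.0004255
∂h/∂y = [10·(-0.50) − 15·(-0.05)] / 1175 = -0.003617
h(130, 260) = 368.38 + (+0.0004255)·(65) + (-0.003617)·(250) = 368.38 +0.028 -0.904 = 367.503 m.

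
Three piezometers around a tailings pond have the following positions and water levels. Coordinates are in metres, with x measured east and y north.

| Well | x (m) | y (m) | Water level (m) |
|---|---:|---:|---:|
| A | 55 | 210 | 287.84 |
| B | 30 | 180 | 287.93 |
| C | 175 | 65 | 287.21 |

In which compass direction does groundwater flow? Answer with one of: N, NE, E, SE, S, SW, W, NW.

Differences from A: to B (Δx, Δy, Δh) = (-25, -30, +0.09); to C = (120, -145, -0.63).
Determinant of the coordinate differences = (-25)·(-145) − 120·(-30) = 7225.
∂h/∂x = [(+0.09)·(-145) − (-0.63)·(-30)] / 7225 = -0.004422
∂h/∂y = [(-25)·(-0.63) − 120·(+0.09)] / 7225 = +0.0006851
Flow = −∇h = (+0.004422 east, -0.0006851 north), which points east.

E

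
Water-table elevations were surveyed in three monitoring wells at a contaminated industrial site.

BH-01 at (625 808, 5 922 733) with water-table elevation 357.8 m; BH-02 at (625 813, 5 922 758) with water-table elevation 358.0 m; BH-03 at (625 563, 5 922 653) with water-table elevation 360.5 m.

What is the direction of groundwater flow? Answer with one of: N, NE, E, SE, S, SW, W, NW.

Differences from BH-01: to BH-02 (Δx, Δy, Δh) = (5, 25, +0.2); to BH-03 = (-245, -80, +2.7).
Solve a·Δx + b·Δy = Δh: det = 5·(-80) − (-245)·25 = 5725.
∂h/∂x = [(+0.2)·(-80) − (+2.7)·25] / 5725 = -0.01459
∂h/∂y = [5·(+2.7) − (-245)·(+0.2)] / 5725 = +0.01092
Flow = −∇h = (+0.01459 east, -0.01092 north), which points southeast.

SE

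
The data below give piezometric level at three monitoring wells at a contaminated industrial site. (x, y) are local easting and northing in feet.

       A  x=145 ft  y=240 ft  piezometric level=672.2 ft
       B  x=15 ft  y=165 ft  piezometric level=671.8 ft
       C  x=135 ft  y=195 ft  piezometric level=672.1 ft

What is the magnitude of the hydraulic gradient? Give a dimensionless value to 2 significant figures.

With h = a·x + b·y + c and A as origin, the differences give:
  (-130)·a + (-75)·b = -0.4
  (-10)·a + (-45)·b = -0.1
Eliminate b (×(-45) and ×(-75), subtract): 5100·a = 10.50 → a = ∂h/∂x = +0.002059
Back-substitute: b = ∂h/∂y = +0.001765.
|∇h| = √(0.002059² + 0.001765²) = 0.002712

0.0027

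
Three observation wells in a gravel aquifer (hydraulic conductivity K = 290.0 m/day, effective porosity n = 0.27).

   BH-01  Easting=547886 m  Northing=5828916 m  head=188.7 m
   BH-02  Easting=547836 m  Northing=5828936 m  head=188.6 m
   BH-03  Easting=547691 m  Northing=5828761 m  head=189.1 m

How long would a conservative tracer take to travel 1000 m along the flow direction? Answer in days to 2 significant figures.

270 days

Taking BH-01 as reference: BH-02−BH-01 = (-50, 20, -0.1); BH-03−BH-01 = (-195, -155, +0.4).
Solve a·Δx + b·Δy = Δh: det = (-50)·(-155) − (-195)·20 = 11650.
∂h/∂x = [(-0.1)·(-155) − (+0.4)·20] / 11650 = +0.0006438
∂h/∂y = [(-50)·(+0.4) − (-195)·(-0.1)] / 11650 = -0.003391
|∇h| = √(0.0006438² + -0.003391²) = 0.003452
Seepage velocity v = K·i/n = 290.0 × 0.003452 / 0.27 = 3.708 m/day.
t = 1000 / 3.708 = 269.7 days.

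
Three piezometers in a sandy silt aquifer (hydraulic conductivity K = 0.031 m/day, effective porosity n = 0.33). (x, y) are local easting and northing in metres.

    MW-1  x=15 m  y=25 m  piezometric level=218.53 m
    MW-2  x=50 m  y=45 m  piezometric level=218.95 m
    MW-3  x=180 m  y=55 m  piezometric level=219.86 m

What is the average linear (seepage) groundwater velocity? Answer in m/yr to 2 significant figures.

Taking MW-1 as reference: MW-2−MW-1 = (35, 20, +0.42); MW-3−MW-1 = (165, 30, +1.33).
Solve a·Δx + b·Δy = Δh: det = 35·30 − 165·20 = -2250.
∂h/∂x = [(+0.42)·30 − (+1.33)·20] / -2250 = +0.006222
∂h/∂y = [35·(+1.33) − 165·(+0.42)] / -2250 = +0.01011
|∇h| = √(0.006222² + 0.01011²) = 0.01187
Seepage velocity v = K·i/n = 0.031 × 0.01187 / 0.33 = 0.001115 m/day = 0.4073 m/yr.

0.41 m/yr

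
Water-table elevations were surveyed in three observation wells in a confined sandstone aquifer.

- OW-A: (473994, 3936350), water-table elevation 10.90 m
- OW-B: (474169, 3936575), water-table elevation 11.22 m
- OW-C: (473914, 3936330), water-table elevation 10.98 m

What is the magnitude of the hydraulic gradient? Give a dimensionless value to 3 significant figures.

0.00321

With h = a·x + b·y + c and OW-A as origin, the differences give:
  175·a + 225·b = +0.32
  (-80)·a + (-20)·b = +0.08
Eliminate b (×(-20) and ×225, subtract): 14500·a = -24.400 → a = ∂h/∂x = -0.001683
Back-substitute: b = ∂h/∂y = +0.002731.
|∇h| = √(-0.001683² + 0.002731²) = 0.003208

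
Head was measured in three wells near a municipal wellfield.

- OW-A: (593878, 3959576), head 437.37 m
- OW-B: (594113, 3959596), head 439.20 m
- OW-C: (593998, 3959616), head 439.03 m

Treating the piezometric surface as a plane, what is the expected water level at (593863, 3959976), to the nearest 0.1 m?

With h = a·x + b·y + c and OW-A as origin, the differences give:
  235·a + 20·b = +1.83
  120·a + 40·b = +1.66
Eliminate b (×40 and ×20, subtract): 7000·a = 40.000 → a = ∂h/∂x = +0.005714
Back-substitute: b = ∂h/∂y = +0.02436.
h(593863, 3959976) = 437.37 + (+0.005714)·(-15) + (+0.02436)·(400) = 437.37 -0.086 +9.743 = 447.027 m.

447.0 m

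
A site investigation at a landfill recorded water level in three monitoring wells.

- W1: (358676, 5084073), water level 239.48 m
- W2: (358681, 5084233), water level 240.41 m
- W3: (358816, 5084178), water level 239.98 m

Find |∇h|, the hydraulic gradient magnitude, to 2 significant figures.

0.0059

With h = a·x + b·y + c and W1 as origin, the differences give:
  5·a + 160·b = +0.93
  140·a + 105·b = +0.50
Eliminate b (×105 and ×160, subtract): -21875·a = 17.650 → a = ∂h/∂x = -0.0008069
Back-substitute: b = ∂h/∂y = +0.005838.
|∇h| = √(-0.0008069² + 0.005838²) = 0.005893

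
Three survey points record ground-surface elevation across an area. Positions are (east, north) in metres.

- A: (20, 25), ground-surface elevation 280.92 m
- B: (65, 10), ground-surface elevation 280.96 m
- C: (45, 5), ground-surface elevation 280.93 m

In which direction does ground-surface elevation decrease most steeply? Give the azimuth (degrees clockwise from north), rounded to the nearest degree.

230°

Taking A as reference: B−A = (45, -15, +0.04); C−A = (25, -20, +0.01).
Determinant of the coordinate differences = 45·(-20) − 25·(-15) = -525.
∂z/∂x = [(+0.04)·(-20) − (+0.01)·(-15)] / -525 = +0.001238
∂z/∂y = [45·(+0.01) − 25·(+0.04)] / -525 = +0.001048
Steepest decrease is along −∇f: components (-0.001238 E, -0.001048 N).
Azimuth = atan2(-0.001238, -0.001048) = 229.8° ≈ 230°.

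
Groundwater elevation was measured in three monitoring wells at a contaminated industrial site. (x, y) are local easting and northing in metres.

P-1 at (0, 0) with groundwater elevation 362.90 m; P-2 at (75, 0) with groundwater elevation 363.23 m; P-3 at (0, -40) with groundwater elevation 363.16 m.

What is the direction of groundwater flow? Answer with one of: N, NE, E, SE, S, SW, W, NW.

∂h/∂x = (363.23 − 362.90) / (75 − 0) = +0.004400
∂h/∂y = (363.16 − 362.90) / (-40 − 0) = -0.006500
Flow = −∇h = (-0.004400 east, +0.006500 north), which points northwest.

NW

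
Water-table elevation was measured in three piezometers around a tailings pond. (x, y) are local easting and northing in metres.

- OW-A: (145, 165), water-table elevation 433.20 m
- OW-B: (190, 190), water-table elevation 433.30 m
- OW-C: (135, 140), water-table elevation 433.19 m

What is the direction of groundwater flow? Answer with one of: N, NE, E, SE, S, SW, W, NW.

W

Differences from OW-A: to OW-B (Δx, Δy, Δh) = (45, 25, +0.10); to OW-C = (-10, -25, -0.01).
Solve a·Δx + b·Δy = Δh: det = 45·(-25) − (-10)·25 = -875.
∂h/∂x = [(+0.10)·(-25) − (-0.01)·25] / -875 = +0.002571
∂h/∂y = [45·(-0.01) − (-10)·(+0.10)] / -875 = -0.0006286
Flow = −∇h = (-0.002571 east, +0.0006286 north), which points west.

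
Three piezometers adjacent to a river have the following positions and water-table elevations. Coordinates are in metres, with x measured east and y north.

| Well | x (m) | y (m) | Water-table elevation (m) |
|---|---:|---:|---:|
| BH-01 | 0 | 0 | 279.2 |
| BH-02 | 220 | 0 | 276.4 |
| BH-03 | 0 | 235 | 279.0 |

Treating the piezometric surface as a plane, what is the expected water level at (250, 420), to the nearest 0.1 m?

275.7 m

∂h/∂x = (276.4 − 279.2) / (220 − 0) = -0.01273
∂h/∂y = (279.0 − 279.2) / (235 − 0) = -0.0008511
h(250, 420) = 279.2 + (-0.01273)·(250) + (-0.0008511)·(420) = 279.2 -3.182 -0.357 = 275.661 m.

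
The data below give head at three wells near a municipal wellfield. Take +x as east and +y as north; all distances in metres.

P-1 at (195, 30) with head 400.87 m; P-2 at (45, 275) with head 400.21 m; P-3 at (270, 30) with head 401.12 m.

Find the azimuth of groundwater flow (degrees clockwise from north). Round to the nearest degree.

281°

Differences from P-1: to P-2 (Δx, Δy, Δh) = (-150, 245, -0.66); to P-3 = (75, 0, +0.25).
Determinant of the coordinate differences = (-150)·0 − 75·245 = -18375.
∂h/∂x = [(-0.66)·0 − (+0.25)·245] / -18375 = +0.003333
∂h/∂y = [(-150)·(+0.25) − 75·(-0.66)] / -18375 = -0.0006531
Flow direction (−∇h) has components (-0.003333 E, +0.0006531 N).
Azimuth = atan2(E, N) = atan2(-0.003333, +0.0006531) = 281.1° ≈ 281°.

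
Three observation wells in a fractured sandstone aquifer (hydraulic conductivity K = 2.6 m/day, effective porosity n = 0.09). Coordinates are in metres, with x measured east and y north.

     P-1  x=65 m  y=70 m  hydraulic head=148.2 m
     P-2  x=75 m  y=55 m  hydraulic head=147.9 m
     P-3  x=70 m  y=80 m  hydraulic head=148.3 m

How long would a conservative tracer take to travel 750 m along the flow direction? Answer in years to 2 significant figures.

Taking P-1 as reference: P-2−P-1 = (10, -15, -0.3); P-3−P-1 = (5, 10, +0.1).
Determinant of the coordinate differences = 10·10 − 5·(-15) = 175.
∂h/∂x = [(-0.3)·10 − (+0.1)·(-15)] / 175 = -0.008571
∂h/∂y = [10·(+0.1) − 5·(-0.3)] / 175 = +0.01429
|∇h| = √(-0.008571² + 0.01429²) = 0.01666
Seepage velocity v = K·i/n = 2.6 × 0.01666 / 0.09 = 0.4813 m/day.
t = 750 / 0.4813 = 1558 days = 4.27 years.

4.3 years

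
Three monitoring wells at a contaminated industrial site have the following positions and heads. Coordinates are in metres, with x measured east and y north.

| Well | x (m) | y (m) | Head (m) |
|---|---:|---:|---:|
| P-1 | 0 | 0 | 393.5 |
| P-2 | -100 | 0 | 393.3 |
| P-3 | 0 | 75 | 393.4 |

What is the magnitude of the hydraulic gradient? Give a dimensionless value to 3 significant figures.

∂h/∂x = (393.3 − 393.5) / (-100 − 0) = +0.002000
∂h/∂y = (393.4 − 393.5) / (75 − 0) = -0.001333
|∇h| = √(0.002000² + -0.001333²) = 0.002404

0.00240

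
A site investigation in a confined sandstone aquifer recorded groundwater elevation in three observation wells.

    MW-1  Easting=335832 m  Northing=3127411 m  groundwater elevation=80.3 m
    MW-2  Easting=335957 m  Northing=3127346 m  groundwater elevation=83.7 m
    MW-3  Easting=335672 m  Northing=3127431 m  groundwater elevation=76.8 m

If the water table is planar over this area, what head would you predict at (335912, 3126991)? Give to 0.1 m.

Taking MW-1 as reference: MW-2−MW-1 = (125, -65, +3.4); MW-3−MW-1 = (-160, 20, -3.5).
Solve a·Δx + b·Δy = Δh: det = 125·20 − (-160)·(-65) = -7900.
∂h/∂x = [(+3.4)·20 − (-3.5)·(-65)] / -7900 = +0.02019
∂h/∂y = [125·(-3.5) − (-160)·(+3.4)] / -7900 = -0.01348
h(335912, 3126991) = 80.3 + (+0.02019)·(80) + (-0.01348)·(-420) = 80.3 +1.615 +5.662 = 87.577 m.

87.6 m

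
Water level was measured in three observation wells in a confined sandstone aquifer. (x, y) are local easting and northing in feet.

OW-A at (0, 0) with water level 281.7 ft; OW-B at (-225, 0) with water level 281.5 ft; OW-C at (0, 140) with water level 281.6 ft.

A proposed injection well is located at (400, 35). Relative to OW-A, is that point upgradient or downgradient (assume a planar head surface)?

upgradient

∂h/∂x = (281.5 − 281.7) / (-225 − 0) = +0.0008889
∂h/∂y = (281.6 − 281.7) / (140 − 0) = -0.0007143
Head at (400, 35) = 281.7 + (+0.0008889)·(400) + (-0.0007143)·(35) = 282.03 ft.
That is higher than the 281.7 ft at OW-A, so the point is upgradient.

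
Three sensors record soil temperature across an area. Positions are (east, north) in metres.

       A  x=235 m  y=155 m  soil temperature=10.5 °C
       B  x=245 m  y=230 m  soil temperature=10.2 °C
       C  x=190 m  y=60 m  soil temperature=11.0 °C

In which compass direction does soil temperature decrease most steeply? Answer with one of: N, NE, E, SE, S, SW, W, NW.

Differences from A: to B (Δx, Δy, Δh) = (10, 75, -0.3); to C = (-45, -95, +0.5).
Solve a·Δx + b·Δy = ΔT: det = 10·(-95) − (-45)·75 = 2425.
∂T/∂x = [(-0.3)·(-95) − (+0.5)·75] / 2425 = -0.003711
∂T/∂y = [10·(+0.5) − (-45)·(-0.3)] / 2425 = -0.003505
Steepest decrease is along −∇f = (+0.003711 E, +0.003505 N) → northeast.

NE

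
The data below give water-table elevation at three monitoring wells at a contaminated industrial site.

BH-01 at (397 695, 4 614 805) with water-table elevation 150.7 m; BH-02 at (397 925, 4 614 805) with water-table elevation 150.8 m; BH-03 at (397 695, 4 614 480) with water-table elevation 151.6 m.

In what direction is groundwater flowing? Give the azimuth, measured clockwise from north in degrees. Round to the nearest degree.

351°

∂h/∂x = (150.8 − 150.7) / (397925 − 397695) = +0.0004348
∂h/∂y = (151.6 − 150.7) / (4614480 − 4614805) = -0.002769
Flow direction (−∇h) has components (-0.0004348 E, +0.002769 N).
Azimuth = atan2(E, N) = atan2(-0.0004348, +0.002769) = 351.1° ≈ 351°.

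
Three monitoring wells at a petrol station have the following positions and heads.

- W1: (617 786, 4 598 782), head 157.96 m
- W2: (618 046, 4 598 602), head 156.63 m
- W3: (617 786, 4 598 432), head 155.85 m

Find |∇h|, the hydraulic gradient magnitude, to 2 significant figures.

0.0061

Taking W1 as reference: W2−W1 = (260, -180, -1.33); W3−W1 = (0, -350, -2.11).
Determinant of the coordinate differences = 260·(-350) − 0·(-180) = -91000.
∂h/∂x = [(-1.33)·(-350) − (-2.11)·(-180)] / -91000 = -0.0009418
∂h/∂y = [260·(-2.11) − 0·(-1.33)] / -91000 = +0.006029
|∇h| = √(-0.0009418² + 0.006029²) = 0.006102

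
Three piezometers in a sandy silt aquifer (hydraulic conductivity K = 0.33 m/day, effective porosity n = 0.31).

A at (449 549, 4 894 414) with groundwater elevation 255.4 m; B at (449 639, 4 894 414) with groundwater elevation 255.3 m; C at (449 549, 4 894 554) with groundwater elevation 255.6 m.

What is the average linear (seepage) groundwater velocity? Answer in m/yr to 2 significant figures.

0.70 m/yr

∂h/∂x = (255.3 − 255.4) / (449639 − 449549) = -0.001111
∂h/∂y = (255.6 − 255.4) / (4894554 − 4894414) = +0.001429
|∇h| = √(-0.001111² + 0.001429²) = 0.00181
Seepage velocity v = K·i/n = 0.33 × 0.00181 / 0.31 = 0.001927 m/day = 0.7038 m/yr.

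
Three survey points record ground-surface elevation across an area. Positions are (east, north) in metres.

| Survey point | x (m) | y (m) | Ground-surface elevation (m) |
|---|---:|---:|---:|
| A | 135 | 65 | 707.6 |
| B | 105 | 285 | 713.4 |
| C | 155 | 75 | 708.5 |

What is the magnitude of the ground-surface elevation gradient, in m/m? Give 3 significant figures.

0.0426 m/m

Three-point gradient (reference A): Δ to B = (-30, 220, +5.8), Δ to C = (20, 10, +0.9).
∂z/∂x = +0.02979, ∂z/∂y = +0.03043 (det = -4700).
|∇f| = √(0.02979² + 0.03043²) = 0.04258 m/m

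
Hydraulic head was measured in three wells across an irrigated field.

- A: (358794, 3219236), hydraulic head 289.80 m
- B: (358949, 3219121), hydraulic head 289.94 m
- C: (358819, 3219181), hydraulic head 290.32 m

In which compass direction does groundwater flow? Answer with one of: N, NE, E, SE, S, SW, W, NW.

Differences from A: to B (Δx, Δy, Δh) = (155, -115, +0.14); to C = (25, -55, +0.52).
Solve a·Δx + b·Δy = Δh: det = 155·(-55) − 25·(-115) = -5650.
∂h/∂x = [(+0.14)·(-55) − (+0.52)·(-115)] / -5650 = -0.009221
∂h/∂y = [155·(+0.52) − 25·(+0.14)] / -5650 = -0.01365
Flow = −∇h = (+0.009221 east, +0.01365 north), which points northeast.

NE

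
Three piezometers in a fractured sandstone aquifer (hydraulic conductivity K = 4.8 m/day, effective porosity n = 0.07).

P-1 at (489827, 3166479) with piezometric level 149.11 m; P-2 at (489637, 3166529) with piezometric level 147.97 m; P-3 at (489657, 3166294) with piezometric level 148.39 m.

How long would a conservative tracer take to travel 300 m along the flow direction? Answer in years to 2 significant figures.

2.1 years

Taking P-1 as reference: P-2−P-1 = (-190, 50, -1.14); P-3−P-1 = (-170, -185, -0.72).
Determinant of the coordinate differences = (-190)·(-185) − (-170)·50 = 43650.
∂h/∂x = [(-1.14)·(-185) − (-0.72)·50] / 43650 = +0.005656
∂h/∂y = [(-190)·(-0.72) − (-170)·(-1.14)] / 43650 = -0.001306
|∇h| = √(0.005656² + -0.001306²) = 0.005805
Seepage velocity v = K·i/n = 4.8 × 0.005805 / 0.07 = 0.3981 m/day.
t = 300 / 0.3981 = 753.6 days = 2.06 years.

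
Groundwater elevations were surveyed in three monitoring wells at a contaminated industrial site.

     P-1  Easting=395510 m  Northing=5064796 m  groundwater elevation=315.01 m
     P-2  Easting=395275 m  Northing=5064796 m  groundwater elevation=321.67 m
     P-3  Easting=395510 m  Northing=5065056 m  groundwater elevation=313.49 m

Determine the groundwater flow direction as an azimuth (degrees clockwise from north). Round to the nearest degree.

∂h/∂x = (321.67 − 315.01) / (395275 − 395510) = -0.02834
∂h/∂y = (313.49 − 315.01) / (5065056 − 5064796) = -0.005846
Flow direction (−∇h) has components (+0.02834 E, +0.005846 N).
Azimuth = atan2(E, N) = atan2(+0.02834, +0.005846) = 78.3° ≈ 078°.

078°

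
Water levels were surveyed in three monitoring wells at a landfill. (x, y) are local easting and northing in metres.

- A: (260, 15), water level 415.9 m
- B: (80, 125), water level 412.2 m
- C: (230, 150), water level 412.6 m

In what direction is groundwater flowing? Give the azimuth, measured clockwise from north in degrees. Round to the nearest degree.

Taking A as reference: B−A = (-180, 110, -3.7); C−A = (-30, 135, -3.3).
Determinant of the coordinate differences = (-180)·135 − (-30)·110 = -21000.
∂h/∂x = [(-3.7)·135 − (-3.3)·110] / -21000 = +0.006500
∂h/∂y = [(-180)·(-3.3) − (-30)·(-3.7)] / -21000 = -0.02300
Flow direction (−∇h) has components (-0.006500 E, +0.02300 N).
Azimuth = atan2(E, N) = atan2(-0.006500, +0.02300) = 344.2° ≈ 344°.

344°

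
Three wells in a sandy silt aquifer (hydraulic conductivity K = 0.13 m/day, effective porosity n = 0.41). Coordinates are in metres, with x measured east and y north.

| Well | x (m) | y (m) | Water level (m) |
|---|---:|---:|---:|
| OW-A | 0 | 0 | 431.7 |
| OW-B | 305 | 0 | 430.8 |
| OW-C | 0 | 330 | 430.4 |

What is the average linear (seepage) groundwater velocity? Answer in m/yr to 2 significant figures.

∂h/∂x = (430.8 − 431.7) / (305 − 0) = -0.002951
∂h/∂y = (430.4 − 431.7) / (330 − 0) = -0.003939
|∇h| = √(-0.002951² + -0.003939²) = 0.004922
Seepage velocity v = K·i/n = 0.13 × 0.004922 / 0.41 = 0.001561 m/day = 0.5702 m/yr.

0.57 m/yr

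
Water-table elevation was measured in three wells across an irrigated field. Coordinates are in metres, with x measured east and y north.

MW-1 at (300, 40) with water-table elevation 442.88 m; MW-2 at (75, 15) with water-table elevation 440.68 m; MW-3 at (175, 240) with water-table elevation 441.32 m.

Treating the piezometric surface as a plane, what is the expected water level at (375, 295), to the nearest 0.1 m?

443.2 m

Differences from MW-1: to MW-2 (Δx, Δy, Δh) = (-225, -25, -2.20); to MW-3 = (-125, 200, -1.56).
Solve a·Δx + b·Δy = Δh: det = (-225)·200 − (-125)·(-25) = -48125.
∂h/∂x = [(-2.20)·200 − (-1.56)·(-25)] / -48125 = +0.009953
∂h/∂y = [(-225)·(-1.56) − (-125)·(-2.20)] / -48125 = -0.001579
h(375, 295) = 442.88 + (+0.009953)·(75) + (-0.001579)·(255) = 442.88 +0.746 -0.403 = 443.224 m.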